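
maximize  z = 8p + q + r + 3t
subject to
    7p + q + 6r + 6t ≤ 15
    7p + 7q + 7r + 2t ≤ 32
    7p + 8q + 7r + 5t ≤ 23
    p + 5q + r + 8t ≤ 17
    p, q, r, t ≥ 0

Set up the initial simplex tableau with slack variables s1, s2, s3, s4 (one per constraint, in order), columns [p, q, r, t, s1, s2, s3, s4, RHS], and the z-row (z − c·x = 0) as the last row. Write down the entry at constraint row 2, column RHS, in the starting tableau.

The RHS of constraint 2 is b_2 = 32.

32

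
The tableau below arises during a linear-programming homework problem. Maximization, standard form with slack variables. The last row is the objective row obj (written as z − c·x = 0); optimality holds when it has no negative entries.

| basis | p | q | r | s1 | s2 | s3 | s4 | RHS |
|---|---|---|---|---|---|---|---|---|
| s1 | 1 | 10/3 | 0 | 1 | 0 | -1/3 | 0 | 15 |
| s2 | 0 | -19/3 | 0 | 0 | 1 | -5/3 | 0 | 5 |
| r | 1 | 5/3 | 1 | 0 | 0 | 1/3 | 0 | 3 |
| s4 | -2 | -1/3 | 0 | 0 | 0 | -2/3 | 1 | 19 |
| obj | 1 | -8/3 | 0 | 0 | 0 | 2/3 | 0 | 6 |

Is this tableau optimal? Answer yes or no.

The obj-row has a negative entry -8/3 in column q, so it is not optimal.

no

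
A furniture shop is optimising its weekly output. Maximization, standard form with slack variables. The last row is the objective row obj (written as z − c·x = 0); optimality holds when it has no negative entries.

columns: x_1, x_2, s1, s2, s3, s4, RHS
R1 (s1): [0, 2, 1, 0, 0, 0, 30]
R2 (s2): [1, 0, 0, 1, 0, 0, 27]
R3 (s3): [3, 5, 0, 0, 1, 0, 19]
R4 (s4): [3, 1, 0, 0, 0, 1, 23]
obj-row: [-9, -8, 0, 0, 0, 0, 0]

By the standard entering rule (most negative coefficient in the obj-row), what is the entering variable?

Negative obj-row entries: x_1: -9, x_2: -8.
The most negative is -9 in column x_1, so x_1 enters.

x_1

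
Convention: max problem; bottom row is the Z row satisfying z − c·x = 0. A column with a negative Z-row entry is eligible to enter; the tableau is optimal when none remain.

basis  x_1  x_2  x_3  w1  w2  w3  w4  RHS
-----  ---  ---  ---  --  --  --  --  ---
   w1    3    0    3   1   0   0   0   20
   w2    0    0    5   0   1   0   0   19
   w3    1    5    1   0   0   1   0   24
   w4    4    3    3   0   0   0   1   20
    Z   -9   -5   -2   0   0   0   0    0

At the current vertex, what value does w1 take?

w1 is basic (row 1); its value is the RHS of that row, 20.

20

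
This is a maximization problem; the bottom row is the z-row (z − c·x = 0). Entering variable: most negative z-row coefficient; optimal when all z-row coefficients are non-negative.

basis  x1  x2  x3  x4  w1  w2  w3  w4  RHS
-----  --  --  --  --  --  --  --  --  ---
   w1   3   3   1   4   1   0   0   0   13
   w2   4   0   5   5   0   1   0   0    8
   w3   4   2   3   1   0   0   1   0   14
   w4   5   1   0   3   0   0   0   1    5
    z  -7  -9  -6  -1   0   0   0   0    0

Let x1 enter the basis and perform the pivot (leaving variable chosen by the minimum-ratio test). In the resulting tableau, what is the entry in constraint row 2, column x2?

Ratio test on column x1 — row 1: 13/3 = 13/3; row 2: 8/4 = 2; row 3: 14/4 = 7/2; row 4: 5/5 = 1. Minimum is 1 at row 4 (w4 leaves); pivot element 5.
Divide row 4 by 5; eliminate column x1 from the other rows.
Row 2 update in column x2: 0 − 4·(1/5) = -4/5.

-4/5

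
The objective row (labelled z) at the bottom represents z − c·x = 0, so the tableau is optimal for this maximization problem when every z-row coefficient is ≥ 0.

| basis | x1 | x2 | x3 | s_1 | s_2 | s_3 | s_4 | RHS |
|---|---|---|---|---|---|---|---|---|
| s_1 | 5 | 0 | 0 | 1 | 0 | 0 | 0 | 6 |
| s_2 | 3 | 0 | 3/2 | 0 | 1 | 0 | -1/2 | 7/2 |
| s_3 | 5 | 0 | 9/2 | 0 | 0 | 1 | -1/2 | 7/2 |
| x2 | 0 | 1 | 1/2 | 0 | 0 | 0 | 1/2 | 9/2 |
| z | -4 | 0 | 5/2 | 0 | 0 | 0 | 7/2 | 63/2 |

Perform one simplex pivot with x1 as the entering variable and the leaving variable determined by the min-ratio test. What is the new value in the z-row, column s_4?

31/10

Ratio test on column x1 — row 1: 6/5 = 6/5; row 2: (7/2)/3 = 7/6; row 3: (7/2)/5 = 7/10; row 4: entry 0 ≤ 0. Minimum is 7/10 at row 3 (s_3 leaves); pivot element 5.
Divide row 3 by 5; eliminate column x1 from the other rows.
z-row update in column s_4: 7/2 − (-4)·(-1/10) = 31/10.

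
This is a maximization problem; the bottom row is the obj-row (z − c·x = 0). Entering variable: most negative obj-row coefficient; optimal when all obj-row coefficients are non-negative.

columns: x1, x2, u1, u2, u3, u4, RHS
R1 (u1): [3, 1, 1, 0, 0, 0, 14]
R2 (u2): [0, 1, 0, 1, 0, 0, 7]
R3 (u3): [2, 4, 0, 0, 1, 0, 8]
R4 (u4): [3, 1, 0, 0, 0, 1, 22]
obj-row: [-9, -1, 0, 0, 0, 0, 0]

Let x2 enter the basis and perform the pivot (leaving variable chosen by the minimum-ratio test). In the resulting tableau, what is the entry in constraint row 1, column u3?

Ratio test on column x2 — row 1: 14/1 = 14; row 2: 7/1 = 7; row 3: 8/4 = 2; row 4: 22/1 = 22. Minimum is 2 at row 3 (u3 leaves); pivot element 4.
Divide row 3 by 4; eliminate column x2 from the other rows.
Row 1 update in column u3: 0 − 1·(1/4) = -1/4.

-1/4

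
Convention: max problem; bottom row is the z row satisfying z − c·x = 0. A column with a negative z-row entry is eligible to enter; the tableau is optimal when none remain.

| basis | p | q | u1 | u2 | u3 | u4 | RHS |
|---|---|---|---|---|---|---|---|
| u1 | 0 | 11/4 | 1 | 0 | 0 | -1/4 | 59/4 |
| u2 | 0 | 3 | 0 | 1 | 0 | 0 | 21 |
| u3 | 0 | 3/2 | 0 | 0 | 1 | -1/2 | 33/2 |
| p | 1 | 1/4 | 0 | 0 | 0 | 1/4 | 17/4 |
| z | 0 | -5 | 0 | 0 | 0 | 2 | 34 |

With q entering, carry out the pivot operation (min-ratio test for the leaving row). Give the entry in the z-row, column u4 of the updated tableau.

17/11

Ratio test on column q — row 1: (59/4)/(11/4) = 59/11; row 2: 21/3 = 7; row 3: (33/2)/(3/2) = 11; row 4: (17/4)/(1/4) = 17. Minimum is 59/11 at row 1 (u1 leaves); pivot element 11/4.
Divide row 1 by 11/4; eliminate column q from the other rows.
z-row update in column u4: 2 − (-5)·(-1/11) = 17/11.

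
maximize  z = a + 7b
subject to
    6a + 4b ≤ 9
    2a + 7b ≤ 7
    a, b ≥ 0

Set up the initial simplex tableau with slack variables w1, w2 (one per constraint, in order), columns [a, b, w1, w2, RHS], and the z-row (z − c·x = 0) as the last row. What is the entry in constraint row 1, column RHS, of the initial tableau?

The RHS of constraint 1 is b_1 = 9.

9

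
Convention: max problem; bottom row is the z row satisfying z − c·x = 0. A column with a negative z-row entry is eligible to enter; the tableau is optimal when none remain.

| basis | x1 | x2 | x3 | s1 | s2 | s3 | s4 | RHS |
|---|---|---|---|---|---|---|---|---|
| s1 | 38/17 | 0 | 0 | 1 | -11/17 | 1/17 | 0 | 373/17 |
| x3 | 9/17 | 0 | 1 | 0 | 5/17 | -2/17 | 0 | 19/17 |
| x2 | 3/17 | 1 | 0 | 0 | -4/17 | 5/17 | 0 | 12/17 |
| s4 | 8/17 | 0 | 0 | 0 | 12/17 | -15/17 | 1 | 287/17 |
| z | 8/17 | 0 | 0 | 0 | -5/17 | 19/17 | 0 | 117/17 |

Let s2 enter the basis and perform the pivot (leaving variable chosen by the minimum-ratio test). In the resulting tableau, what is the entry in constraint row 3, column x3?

4/5

Ratio test on column s2 — row 1: entry -11/17 ≤ 0; row 2: (19/17)/(5/17) = 19/5; row 3: entry -4/17 ≤ 0; row 4: (287/17)/(12/17) = 287/12. Minimum is 19/5 at row 2 (x3 leaves); pivot element 5/17.
Divide row 2 by 5/17; eliminate column s2 from the other rows.
Row 3 update in column x3: 0 − (-4/17)·(17/5) = 4/5.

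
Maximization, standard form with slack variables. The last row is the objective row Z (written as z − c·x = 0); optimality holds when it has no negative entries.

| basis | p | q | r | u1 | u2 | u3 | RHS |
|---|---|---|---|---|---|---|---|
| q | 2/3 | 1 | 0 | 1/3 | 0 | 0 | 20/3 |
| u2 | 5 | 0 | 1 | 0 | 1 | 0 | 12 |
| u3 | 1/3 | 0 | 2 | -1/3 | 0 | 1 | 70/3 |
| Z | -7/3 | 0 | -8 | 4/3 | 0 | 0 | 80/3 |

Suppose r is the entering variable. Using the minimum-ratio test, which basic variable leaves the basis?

u3

Column r entries and ratios — q: 0 ≤ 0, skip; u2: 12/1 = 12; u3: (70/3)/2 = 35/3.
Smallest ratio is 35/3 in the row of u3, so u3 leaves.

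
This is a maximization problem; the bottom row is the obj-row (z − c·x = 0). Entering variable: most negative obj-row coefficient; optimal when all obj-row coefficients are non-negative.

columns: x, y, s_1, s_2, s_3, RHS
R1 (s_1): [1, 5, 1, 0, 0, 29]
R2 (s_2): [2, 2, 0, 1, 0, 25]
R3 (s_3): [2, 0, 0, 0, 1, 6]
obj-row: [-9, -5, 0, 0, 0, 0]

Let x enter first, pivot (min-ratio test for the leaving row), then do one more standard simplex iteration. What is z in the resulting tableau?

Ratio test on column x — row 1: 29/1 = 29; row 2: 25/2 = 25/2; row 3: 6/2 = 3. Minimum is 3 at row 3 (s_3 leaves); pivot element 2.
Pivot on row 3; the obj-row RHS becomes 0 − (-9)·3 = 27.
Next entering variable (most negative obj-row entry -5): y.
Ratio test on column y — row 1: 26/5 = 26/5; row 2: 19/2 = 19/2; row 3: entry 0 ≤ 0. Minimum is 26/5 at row 1 (s_1 leaves); pivot element 5.
After the second pivot the obj-row RHS is 27 − (-5)·(26/5) = 53.

53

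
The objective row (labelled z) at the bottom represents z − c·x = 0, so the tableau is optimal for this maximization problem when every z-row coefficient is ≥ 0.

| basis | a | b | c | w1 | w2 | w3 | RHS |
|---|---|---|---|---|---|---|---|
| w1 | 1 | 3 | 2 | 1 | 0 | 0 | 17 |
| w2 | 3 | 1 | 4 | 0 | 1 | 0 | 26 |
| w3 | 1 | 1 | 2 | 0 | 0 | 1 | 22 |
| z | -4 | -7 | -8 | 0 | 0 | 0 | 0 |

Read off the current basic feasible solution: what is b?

b is not in the basis, so in the current basic feasible solution b = 0.

0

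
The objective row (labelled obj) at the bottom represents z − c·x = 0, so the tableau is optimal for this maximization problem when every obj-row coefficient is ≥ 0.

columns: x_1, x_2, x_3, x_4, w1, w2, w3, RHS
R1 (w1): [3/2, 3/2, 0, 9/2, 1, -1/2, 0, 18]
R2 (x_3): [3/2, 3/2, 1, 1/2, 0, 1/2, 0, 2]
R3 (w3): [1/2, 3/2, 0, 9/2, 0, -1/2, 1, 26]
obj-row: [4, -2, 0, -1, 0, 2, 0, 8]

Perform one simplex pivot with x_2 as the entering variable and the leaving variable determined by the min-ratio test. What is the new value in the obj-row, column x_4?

Ratio test on column x_2 — row 1: 18/(3/2) = 12; row 2: 2/(3/2) = 4/3; row 3: 26/(3/2) = 52/3. Minimum is 4/3 at row 2 (x_3 leaves); pivot element 3/2.
Divide row 2 by 3/2; eliminate column x_2 from the other rows.
obj-row update in column x_4: -1 − (-2)·(1/3) = -1/3.

-1/3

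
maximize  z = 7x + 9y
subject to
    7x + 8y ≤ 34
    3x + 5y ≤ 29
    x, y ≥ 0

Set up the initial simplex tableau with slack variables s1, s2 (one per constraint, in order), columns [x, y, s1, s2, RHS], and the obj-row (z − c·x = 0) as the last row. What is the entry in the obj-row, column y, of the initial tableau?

The obj-row carries the negated objective coefficients: the y entry is -9.

-9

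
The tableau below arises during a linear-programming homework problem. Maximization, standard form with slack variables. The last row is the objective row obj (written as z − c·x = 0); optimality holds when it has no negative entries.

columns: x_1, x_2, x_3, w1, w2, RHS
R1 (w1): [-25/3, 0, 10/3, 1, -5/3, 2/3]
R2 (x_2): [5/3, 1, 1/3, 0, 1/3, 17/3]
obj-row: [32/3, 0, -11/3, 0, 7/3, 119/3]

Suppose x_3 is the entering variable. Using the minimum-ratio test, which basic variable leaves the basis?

w1

Column x_3 entries and ratios — w1: (2/3)/(10/3) = 1/5; x_2: (17/3)/(1/3) = 17.
Smallest ratio is 1/5 in the row of w1, so w1 leaves.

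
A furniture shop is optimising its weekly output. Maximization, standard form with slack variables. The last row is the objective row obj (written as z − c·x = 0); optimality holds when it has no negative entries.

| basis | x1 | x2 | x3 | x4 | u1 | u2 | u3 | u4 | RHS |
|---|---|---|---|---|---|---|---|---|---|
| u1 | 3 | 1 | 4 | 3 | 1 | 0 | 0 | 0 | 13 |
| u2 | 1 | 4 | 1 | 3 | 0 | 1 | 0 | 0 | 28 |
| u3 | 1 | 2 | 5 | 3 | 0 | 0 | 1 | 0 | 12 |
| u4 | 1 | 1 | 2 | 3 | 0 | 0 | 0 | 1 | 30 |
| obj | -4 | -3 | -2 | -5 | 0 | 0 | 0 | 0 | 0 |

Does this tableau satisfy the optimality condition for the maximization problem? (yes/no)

The obj-row has a negative entry -5 in column x4, so it is not optimal.

no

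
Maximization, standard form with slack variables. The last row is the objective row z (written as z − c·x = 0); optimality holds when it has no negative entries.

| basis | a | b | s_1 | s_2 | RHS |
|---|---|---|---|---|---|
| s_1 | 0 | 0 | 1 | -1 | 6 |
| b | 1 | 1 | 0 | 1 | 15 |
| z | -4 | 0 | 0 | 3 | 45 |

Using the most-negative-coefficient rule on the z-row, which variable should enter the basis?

a

Negative z-row entries: a: -4.
The most negative is -4 in column a, so a enters.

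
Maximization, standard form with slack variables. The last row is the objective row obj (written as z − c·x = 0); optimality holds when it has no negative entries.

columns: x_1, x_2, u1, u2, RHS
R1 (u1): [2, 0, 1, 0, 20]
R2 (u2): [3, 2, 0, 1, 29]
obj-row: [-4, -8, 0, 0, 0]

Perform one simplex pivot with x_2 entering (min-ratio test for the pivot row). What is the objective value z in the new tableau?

116

Ratio test on column x_2 — row 1: entry 0 ≤ 0; row 2: 29/2 = 29/2. Minimum is 29/2 at row 2 (u2 leaves); pivot element 2.
Pivot on row 2; the obj-row RHS becomes 0 − (-8)·(29/2) = 116.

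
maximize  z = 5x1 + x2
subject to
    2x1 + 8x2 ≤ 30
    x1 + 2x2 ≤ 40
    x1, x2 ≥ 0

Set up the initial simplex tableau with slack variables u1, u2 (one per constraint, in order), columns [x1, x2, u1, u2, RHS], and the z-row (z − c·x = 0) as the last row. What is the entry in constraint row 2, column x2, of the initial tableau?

2

Constraint 2 has coefficient 2 on x2.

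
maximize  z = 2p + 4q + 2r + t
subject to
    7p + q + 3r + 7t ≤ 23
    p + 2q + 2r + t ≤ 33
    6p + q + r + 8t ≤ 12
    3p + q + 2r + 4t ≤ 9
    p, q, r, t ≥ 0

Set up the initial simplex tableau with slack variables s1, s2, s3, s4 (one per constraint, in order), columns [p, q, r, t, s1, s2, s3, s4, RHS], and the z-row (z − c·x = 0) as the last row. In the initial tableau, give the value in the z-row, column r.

The z-row carries the negated objective coefficients: the r entry is -2.

-2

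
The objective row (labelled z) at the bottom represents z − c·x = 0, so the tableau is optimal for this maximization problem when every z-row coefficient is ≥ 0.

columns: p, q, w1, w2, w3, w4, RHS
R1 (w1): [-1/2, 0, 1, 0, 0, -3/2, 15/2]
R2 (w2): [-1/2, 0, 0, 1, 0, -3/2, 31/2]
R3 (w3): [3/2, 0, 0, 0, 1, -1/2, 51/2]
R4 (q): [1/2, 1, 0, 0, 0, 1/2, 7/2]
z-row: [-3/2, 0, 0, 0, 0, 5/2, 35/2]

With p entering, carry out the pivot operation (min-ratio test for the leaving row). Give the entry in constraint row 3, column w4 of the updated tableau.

-2

Ratio test on column p — row 1: entry -1/2 ≤ 0; row 2: entry -1/2 ≤ 0; row 3: (51/2)/(3/2) = 17; row 4: (7/2)/(1/2) = 7. Minimum is 7 at row 4 (q leaves); pivot element 1/2.
Divide row 4 by 1/2; eliminate column p from the other rows.
Row 3 update in column w4: -1/2 − (3/2)·1 = -2.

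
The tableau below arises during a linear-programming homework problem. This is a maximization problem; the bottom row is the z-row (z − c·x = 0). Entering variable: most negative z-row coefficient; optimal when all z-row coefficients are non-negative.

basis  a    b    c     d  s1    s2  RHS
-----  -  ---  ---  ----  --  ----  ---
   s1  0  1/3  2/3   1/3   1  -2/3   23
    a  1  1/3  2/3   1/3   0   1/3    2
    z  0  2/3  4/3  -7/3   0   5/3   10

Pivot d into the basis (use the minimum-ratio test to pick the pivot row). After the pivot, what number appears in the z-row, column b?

Ratio test on column d — row 1: 23/(1/3) = 69; row 2: 2/(1/3) = 6. Minimum is 6 at row 2 (a leaves); pivot element 1/3.
Divide row 2 by 1/3; eliminate column d from the other rows.
z-row update in column b: 2/3 − (-7/3)·1 = 3.

3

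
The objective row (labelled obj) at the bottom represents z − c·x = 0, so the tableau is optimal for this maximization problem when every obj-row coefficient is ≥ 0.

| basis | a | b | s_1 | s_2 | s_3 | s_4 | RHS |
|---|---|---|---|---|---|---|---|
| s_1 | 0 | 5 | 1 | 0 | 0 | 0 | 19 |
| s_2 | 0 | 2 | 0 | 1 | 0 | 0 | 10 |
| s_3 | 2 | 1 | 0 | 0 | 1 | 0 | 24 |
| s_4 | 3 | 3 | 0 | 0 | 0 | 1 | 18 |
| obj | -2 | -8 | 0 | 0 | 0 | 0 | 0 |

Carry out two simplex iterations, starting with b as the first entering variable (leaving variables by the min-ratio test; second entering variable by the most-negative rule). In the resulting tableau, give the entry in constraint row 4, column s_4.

1/3

Ratio test on column b — row 1: 19/5 = 19/5; row 2: 10/2 = 5; row 3: 24/1 = 24; row 4: 18/3 = 6. Minimum is 19/5 at row 1 (s_1 leaves); pivot element 5.
Divide row 1 by 5; eliminate column b from the other rows.
Second iteration: most negative obj-row entry is -2 in column a, so a enters.
Ratio test on column a — row 1: entry 0 ≤ 0; row 2: entry 0 ≤ 0; row 3: (101/5)/2 = 101/10; row 4: (33/5)/3 = 11/5. Minimum is 11/5 at row 4 (s_4 leaves); pivot element 3.
Divide row 4 by 3; eliminate column a from the other rows.
After both pivots, the entry at constraint row 4, column s_4 is 1/3.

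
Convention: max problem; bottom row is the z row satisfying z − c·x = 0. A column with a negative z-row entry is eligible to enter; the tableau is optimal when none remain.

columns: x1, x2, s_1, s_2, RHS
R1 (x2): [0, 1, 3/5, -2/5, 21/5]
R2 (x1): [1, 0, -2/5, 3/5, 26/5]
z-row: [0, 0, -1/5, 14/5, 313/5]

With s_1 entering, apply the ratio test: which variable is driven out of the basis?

x2

Column s_1 entries and ratios — x2: (21/5)/(3/5) = 7; x1: -2/5 ≤ 0, skip.
Smallest ratio is 7 in the row of x2, so x2 leaves.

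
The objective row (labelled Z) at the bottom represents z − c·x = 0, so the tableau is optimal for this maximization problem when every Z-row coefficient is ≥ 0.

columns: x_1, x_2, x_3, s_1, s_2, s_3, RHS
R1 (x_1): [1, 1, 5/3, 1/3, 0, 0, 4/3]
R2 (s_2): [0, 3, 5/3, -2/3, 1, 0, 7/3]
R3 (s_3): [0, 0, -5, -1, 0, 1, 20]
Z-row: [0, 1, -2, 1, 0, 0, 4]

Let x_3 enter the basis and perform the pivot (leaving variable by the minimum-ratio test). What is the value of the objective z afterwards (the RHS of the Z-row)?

28/5

Ratio test on column x_3 — row 1: (4/3)/(5/3) = 4/5; row 2: (7/3)/(5/3) = 7/5; row 3: entry -5 ≤ 0. Minimum is 4/5 at row 1 (x_1 leaves); pivot element 5/3.
Pivot on row 1; the Z-row RHS becomes 4 − (-2)·(4/5) = 28/5.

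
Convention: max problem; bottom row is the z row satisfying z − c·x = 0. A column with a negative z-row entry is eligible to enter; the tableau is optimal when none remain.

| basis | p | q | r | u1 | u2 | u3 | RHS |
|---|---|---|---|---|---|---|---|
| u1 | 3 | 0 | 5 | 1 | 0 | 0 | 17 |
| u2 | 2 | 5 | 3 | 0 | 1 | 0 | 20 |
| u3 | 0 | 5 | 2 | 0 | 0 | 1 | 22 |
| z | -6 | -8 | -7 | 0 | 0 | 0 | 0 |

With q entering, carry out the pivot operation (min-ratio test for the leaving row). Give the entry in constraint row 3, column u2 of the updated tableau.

-1

Ratio test on column q — row 1: entry 0 ≤ 0; row 2: 20/5 = 4; row 3: 22/5 = 22/5. Minimum is 4 at row 2 (u2 leaves); pivot element 5.
Divide row 2 by 5; eliminate column q from the other rows.
Row 3 update in column u2: 0 − 5·(1/5) = -1.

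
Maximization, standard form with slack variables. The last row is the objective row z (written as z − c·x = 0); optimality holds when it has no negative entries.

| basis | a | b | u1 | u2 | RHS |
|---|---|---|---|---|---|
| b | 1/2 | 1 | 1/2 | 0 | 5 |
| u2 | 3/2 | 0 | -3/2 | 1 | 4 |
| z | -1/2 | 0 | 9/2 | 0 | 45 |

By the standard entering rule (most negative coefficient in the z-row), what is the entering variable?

Negative z-row entries: a: -1/2.
The most negative is -1/2 in column a, so a enters.

a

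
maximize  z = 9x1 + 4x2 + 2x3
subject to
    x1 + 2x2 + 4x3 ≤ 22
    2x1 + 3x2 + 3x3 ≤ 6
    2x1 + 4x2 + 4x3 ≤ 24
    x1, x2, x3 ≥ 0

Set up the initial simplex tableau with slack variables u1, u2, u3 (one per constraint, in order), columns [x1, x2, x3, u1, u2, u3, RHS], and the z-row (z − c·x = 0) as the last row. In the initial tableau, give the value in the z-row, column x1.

The z-row carries the negated objective coefficients: the x1 entry is -9.

-9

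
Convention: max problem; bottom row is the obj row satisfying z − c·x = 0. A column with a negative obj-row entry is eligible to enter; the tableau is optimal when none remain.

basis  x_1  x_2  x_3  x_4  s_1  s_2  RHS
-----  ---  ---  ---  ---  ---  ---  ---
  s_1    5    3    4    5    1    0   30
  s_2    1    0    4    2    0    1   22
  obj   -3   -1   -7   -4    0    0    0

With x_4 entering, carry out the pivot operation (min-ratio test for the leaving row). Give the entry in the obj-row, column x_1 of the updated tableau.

Ratio test on column x_4 — row 1: 30/5 = 6; row 2: 22/2 = 11. Minimum is 6 at row 1 (s_1 leaves); pivot element 5.
Divide row 1 by 5; eliminate column x_4 from the other rows.
obj-row update in column x_1: -3 − (-4)·1 = 1.

1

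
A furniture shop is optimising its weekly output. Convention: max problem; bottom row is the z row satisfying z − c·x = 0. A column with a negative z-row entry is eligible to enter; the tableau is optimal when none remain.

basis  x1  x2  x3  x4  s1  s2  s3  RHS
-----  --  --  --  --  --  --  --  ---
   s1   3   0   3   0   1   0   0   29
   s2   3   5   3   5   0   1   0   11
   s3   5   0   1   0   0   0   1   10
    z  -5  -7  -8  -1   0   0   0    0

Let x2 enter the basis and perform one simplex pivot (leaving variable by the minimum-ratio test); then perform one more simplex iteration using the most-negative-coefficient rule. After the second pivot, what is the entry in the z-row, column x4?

37/3

Ratio test on column x2 — row 1: entry 0 ≤ 0; row 2: 11/5 = 11/5; row 3: entry 0 ≤ 0. Minimum is 11/5 at row 2 (s2 leaves); pivot element 5.
Divide row 2 by 5; eliminate column x2 from the other rows.
Second iteration: most negative z-row entry is -19/5 in column x3, so x3 enters.
Ratio test on column x3 — row 1: 29/3 = 29/3; row 2: (11/5)/(3/5) = 11/3; row 3: 10/1 = 10. Minimum is 11/3 at row 2 (x2 leaves); pivot element 3/5.
Divide row 2 by 3/5; eliminate column x3 from the other rows.
After both pivots, the entry at the z-row, column x4 is 37/3.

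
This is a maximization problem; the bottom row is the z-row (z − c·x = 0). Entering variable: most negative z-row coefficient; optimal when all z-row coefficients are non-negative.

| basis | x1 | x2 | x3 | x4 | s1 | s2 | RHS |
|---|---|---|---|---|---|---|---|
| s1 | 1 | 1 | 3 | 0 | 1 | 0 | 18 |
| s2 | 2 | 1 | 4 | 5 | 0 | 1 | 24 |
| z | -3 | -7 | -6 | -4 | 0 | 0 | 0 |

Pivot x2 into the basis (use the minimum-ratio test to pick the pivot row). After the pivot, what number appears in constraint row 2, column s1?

Ratio test on column x2 — row 1: 18/1 = 18; row 2: 24/1 = 24. Minimum is 18 at row 1 (s1 leaves); pivot element 1.
Divide row 1 by 1; eliminate column x2 from the other rows.
Row 2 update in column s1: 0 − 1·1 = -1.

-1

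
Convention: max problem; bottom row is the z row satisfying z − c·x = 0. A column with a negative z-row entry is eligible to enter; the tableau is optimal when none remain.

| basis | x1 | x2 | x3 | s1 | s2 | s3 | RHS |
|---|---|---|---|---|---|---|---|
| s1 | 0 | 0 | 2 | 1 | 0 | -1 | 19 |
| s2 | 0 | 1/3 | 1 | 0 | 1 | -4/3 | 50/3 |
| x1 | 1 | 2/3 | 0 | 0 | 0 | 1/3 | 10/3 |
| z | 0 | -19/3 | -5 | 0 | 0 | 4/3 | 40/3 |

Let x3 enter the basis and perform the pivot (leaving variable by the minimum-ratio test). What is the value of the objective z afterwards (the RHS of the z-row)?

365/6

Ratio test on column x3 — row 1: 19/2 = 19/2; row 2: (50/3)/1 = 50/3; row 3: entry 0 ≤ 0. Minimum is 19/2 at row 1 (s1 leaves); pivot element 2.
Pivot on row 1; the z-row RHS becomes 40/3 − (-5)·(19/2) = 365/6.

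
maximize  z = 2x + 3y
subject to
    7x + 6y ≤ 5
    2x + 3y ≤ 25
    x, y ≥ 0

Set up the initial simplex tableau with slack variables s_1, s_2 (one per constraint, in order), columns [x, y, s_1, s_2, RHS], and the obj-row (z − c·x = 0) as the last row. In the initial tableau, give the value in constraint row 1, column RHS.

The RHS of constraint 1 is b_1 = 5.

5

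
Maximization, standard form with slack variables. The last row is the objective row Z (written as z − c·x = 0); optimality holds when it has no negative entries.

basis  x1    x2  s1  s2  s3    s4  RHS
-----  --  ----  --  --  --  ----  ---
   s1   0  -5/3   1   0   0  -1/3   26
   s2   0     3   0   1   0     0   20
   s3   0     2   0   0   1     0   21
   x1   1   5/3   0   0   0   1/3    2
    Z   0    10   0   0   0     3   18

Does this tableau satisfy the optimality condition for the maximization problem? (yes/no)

yes

Every Z-row coefficient is ≥ 0, so the tableau is optimal.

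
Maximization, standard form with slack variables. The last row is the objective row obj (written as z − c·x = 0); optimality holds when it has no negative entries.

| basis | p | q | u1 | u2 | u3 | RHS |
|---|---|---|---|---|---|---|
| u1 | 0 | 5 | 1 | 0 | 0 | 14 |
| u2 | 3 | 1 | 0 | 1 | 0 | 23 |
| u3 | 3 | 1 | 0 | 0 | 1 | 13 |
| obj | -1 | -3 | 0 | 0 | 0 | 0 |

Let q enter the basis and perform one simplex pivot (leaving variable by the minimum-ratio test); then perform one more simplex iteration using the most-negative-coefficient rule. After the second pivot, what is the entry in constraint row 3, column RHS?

17/5

Ratio test on column q — row 1: 14/5 = 14/5; row 2: 23/1 = 23; row 3: 13/1 = 13. Minimum is 14/5 at row 1 (u1 leaves); pivot element 5.
Divide row 1 by 5; eliminate column q from the other rows.
Second iteration: most negative obj-row entry is -1 in column p, so p enters.
Ratio test on column p — row 1: entry 0 ≤ 0; row 2: (101/5)/3 = 101/15; row 3: (51/5)/3 = 17/5. Minimum is 17/5 at row 3 (u3 leaves); pivot element 3.
Divide row 3 by 3; eliminate column p from the other rows.
After both pivots, the entry at constraint row 3, column RHS is 17/5.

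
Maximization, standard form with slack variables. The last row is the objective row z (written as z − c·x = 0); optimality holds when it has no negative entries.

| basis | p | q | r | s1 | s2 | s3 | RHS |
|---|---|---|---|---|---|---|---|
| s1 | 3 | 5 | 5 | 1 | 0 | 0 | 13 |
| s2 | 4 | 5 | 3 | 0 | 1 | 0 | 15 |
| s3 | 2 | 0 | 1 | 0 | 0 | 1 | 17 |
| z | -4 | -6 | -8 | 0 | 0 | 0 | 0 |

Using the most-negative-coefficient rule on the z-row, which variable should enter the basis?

Negative z-row entries: p: -4, q: -6, r: -8.
The most negative is -8 in column r, so r enters.

r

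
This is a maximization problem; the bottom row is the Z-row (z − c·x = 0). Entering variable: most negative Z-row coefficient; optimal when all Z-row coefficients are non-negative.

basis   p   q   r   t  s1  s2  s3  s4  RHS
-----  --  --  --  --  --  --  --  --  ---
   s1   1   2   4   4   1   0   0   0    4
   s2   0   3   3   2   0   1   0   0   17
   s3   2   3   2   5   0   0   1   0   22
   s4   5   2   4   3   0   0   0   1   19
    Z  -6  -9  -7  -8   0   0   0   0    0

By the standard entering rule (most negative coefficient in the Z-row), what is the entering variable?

q

Negative Z-row entries: p: -6, q: -9, r: -7, t: -8.
The most negative is -9 in column q, so q enters.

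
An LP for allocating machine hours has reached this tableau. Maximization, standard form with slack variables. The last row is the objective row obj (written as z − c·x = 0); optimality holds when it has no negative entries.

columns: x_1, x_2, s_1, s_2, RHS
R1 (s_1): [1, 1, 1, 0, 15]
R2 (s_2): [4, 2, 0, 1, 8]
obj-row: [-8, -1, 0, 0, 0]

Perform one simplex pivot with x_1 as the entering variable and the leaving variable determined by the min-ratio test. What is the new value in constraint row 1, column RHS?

13

Ratio test on column x_1 — row 1: 15/1 = 15; row 2: 8/4 = 2. Minimum is 2 at row 2 (s_2 leaves); pivot element 4.
Divide row 2 by 4; eliminate column x_1 from the other rows.
Row 1 update in column RHS: 15 − 1·2 = 13.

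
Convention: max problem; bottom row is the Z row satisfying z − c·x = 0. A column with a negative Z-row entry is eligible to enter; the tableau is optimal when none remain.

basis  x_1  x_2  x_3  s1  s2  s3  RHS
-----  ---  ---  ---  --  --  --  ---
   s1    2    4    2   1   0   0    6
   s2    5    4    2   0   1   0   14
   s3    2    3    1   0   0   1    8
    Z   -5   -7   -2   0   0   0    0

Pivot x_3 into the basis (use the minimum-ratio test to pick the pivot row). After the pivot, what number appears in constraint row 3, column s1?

-1/2

Ratio test on column x_3 — row 1: 6/2 = 3; row 2: 14/2 = 7; row 3: 8/1 = 8. Minimum is 3 at row 1 (s1 leaves); pivot element 2.
Divide row 1 by 2; eliminate column x_3 from the other rows.
Row 3 update in column s1: 0 − 1·(1/2) = -1/2.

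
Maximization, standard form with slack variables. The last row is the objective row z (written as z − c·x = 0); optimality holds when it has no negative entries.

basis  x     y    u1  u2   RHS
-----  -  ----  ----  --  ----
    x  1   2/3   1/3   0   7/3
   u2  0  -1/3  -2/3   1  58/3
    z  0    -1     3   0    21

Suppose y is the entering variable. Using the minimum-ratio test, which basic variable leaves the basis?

Column y entries and ratios — x: (7/3)/(2/3) = 7/2; u2: -1/3 ≤ 0, skip.
Smallest ratio is 7/2 in the row of x, so x leaves.

x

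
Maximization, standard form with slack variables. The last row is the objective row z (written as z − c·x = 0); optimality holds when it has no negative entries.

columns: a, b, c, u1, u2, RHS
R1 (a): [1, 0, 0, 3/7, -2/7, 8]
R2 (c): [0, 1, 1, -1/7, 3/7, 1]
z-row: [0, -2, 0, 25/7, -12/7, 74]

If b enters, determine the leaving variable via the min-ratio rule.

c

Column b entries and ratios — a: 0 ≤ 0, skip; c: 1/1 = 1.
Smallest ratio is 1 in the row of c, so c leaves.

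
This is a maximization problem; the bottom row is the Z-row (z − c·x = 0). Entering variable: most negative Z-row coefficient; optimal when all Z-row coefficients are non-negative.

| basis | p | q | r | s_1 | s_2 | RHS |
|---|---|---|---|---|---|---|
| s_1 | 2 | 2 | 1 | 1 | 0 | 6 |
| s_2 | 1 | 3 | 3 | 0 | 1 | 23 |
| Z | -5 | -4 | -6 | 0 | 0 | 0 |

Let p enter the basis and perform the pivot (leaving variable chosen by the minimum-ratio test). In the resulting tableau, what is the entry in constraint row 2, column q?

Ratio test on column p — row 1: 6/2 = 3; row 2: 23/1 = 23. Minimum is 3 at row 1 (s_1 leaves); pivot element 2.
Divide row 1 by 2; eliminate column p from the other rows.
Row 2 update in column q: 3 − 1·1 = 2.

2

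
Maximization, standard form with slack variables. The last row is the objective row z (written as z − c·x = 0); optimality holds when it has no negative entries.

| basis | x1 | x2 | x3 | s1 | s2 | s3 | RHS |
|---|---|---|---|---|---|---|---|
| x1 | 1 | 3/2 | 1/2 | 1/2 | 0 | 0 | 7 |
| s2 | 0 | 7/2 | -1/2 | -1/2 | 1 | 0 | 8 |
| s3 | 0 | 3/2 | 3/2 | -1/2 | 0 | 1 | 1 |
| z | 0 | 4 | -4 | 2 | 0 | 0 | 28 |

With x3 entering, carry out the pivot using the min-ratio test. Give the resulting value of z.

92/3

Ratio test on column x3 — row 1: 7/(1/2) = 14; row 2: entry -1/2 ≤ 0; row 3: 1/(3/2) = 2/3. Minimum is 2/3 at row 3 (s3 leaves); pivot element 3/2.
Pivot on row 3; the z-row RHS becomes 28 − (-4)·(2/3) = 92/3.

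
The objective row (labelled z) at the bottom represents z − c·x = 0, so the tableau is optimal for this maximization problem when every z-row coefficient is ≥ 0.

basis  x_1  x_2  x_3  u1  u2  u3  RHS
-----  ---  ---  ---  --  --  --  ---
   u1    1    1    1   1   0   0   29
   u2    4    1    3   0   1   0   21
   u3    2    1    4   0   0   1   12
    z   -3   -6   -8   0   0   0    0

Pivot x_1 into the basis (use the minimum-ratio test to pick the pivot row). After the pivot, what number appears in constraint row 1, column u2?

-1/4

Ratio test on column x_1 — row 1: 29/1 = 29; row 2: 21/4 = 21/4; row 3: 12/2 = 6. Minimum is 21/4 at row 2 (u2 leaves); pivot element 4.
Divide row 2 by 4; eliminate column x_1 from the other rows.
Row 1 update in column u2: 0 − 1·(1/4) = -1/4.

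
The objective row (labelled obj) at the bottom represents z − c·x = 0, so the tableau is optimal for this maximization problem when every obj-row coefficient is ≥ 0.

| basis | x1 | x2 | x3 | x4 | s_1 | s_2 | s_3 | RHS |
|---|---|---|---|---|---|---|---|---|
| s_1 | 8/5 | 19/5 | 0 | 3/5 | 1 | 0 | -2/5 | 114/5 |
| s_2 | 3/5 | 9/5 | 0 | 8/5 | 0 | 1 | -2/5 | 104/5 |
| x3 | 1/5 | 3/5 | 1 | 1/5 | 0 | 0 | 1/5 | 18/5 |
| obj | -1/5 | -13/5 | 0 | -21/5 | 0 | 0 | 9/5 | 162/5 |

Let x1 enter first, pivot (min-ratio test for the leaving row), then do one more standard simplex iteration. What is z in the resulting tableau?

Ratio test on column x1 — row 1: (114/5)/(8/5) = 57/4; row 2: (104/5)/(3/5) = 104/3; row 3: (18/5)/(1/5) = 18. Minimum is 57/4 at row 1 (s_1 leaves); pivot element 8/5.
Pivot on row 1; the obj-row RHS becomes 162/5 − (-1/5)·(57/4) = 141/4.
Next entering variable (most negative obj-row entry -33/8): x4.
Ratio test on column x4 — row 1: (57/4)/(3/8) = 38; row 2: (49/4)/(11/8) = 98/11; row 3: (3/4)/(1/8) = 6. Minimum is 6 at row 3 (x3 leaves); pivot element 1/8.
After the second pivot the obj-row RHS is 141/4 − (-33/8)·6 = 60.

60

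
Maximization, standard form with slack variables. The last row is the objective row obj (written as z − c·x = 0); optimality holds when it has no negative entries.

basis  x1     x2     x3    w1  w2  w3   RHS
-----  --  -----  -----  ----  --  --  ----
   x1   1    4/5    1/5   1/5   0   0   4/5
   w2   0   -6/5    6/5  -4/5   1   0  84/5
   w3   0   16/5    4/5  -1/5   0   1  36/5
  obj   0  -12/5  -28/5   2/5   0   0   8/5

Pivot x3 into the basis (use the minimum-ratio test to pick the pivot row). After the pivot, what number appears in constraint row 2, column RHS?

Ratio test on column x3 — row 1: (4/5)/(1/5) = 4; row 2: (84/5)/(6/5) = 14; row 3: (36/5)/(4/5) = 9. Minimum is 4 at row 1 (x1 leaves); pivot element 1/5.
Divide row 1 by 1/5; eliminate column x3 from the other rows.
Row 2 update in column RHS: 84/5 − (6/5)·4 = 12.

12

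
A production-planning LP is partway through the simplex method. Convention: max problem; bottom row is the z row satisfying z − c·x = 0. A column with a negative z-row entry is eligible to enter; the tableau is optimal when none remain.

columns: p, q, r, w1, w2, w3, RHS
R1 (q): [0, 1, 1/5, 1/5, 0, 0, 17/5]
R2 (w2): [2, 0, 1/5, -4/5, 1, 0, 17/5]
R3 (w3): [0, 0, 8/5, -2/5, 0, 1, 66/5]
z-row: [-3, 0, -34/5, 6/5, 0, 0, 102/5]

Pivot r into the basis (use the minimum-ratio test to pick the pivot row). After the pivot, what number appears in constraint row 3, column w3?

5/8

Ratio test on column r — row 1: (17/5)/(1/5) = 17; row 2: (17/5)/(1/5) = 17; row 3: (66/5)/(8/5) = 33/4. Minimum is 33/4 at row 3 (w3 leaves); pivot element 8/5.
Divide row 3 by 8/5; eliminate column r from the other rows.
In the new row 3, the w3 entry is the old entry divided by the pivot: 1/(8/5) = 5/8.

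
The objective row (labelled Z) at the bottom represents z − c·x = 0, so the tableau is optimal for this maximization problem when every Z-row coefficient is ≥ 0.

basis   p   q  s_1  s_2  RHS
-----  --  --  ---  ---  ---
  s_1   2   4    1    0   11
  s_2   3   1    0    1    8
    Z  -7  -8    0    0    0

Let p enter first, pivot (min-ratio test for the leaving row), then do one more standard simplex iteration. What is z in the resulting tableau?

283/10

Ratio test on column p — row 1: 11/2 = 11/2; row 2: 8/3 = 8/3. Minimum is 8/3 at row 2 (s_2 leaves); pivot element 3.
Pivot on row 2; the Z-row RHS becomes 0 − (-7)·(8/3) = 56/3.
Next entering variable (most negative Z-row entry -17/3): q.
Ratio test on column q — row 1: (17/3)/(10/3) = 17/10; row 2: (8/3)/(1/3) = 8. Minimum is 17/10 at row 1 (s_1 leaves); pivot element 10/3.
After the second pivot the Z-row RHS is 56/3 − (-17/3)·(17/10) = 283/10.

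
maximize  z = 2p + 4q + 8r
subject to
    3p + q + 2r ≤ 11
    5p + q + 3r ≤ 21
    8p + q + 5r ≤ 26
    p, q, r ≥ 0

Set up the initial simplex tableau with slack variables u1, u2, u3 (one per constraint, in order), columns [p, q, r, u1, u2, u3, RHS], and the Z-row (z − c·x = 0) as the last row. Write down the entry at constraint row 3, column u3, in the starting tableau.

1

Slack u3 belongs to constraint 3; its column is the unit vector e_3, so the entry in row 3 is 1.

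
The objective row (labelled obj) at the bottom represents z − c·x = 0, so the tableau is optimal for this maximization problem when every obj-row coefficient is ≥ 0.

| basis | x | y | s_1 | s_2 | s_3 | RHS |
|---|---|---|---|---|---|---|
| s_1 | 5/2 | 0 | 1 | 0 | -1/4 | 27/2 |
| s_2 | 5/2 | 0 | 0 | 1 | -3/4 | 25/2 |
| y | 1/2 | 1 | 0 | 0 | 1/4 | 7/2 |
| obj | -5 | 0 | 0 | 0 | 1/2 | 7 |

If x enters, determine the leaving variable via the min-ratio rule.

s_2

Column x entries and ratios — s_1: (27/2)/(5/2) = 27/5; s_2: (25/2)/(5/2) = 5; y: (7/2)/(1/2) = 7.
Smallest ratio is 5 in the row of s_2, so s_2 leaves.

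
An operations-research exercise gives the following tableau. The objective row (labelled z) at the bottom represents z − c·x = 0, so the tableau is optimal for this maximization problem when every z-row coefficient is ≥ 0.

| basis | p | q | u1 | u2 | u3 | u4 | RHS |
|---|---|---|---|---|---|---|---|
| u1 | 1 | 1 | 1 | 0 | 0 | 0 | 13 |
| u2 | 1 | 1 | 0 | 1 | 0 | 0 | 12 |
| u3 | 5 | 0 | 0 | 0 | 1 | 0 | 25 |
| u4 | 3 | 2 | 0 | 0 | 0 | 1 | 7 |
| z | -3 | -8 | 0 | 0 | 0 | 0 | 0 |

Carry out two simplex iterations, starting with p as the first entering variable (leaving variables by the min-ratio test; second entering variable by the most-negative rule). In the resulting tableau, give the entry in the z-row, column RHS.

28

Ratio test on column p — row 1: 13/1 = 13; row 2: 12/1 = 12; row 3: 25/5 = 5; row 4: 7/3 = 7/3. Minimum is 7/3 at row 4 (u4 leaves); pivot element 3.
Divide row 4 by 3; eliminate column p from the other rows.
Second iteration: most negative z-row entry is -6 in column q, so q enters.
Ratio test on column q — row 1: (32/3)/(1/3) = 32; row 2: (29/3)/(1/3) = 29; row 3: entry -10/3 ≤ 0; row 4: (7/3)/(2/3) = 7/2. Minimum is 7/2 at row 4 (p leaves); pivot element 2/3.
Divide row 4 by 2/3; eliminate column q from the other rows.
After both pivots, the entry at the z-row, column RHS is 28.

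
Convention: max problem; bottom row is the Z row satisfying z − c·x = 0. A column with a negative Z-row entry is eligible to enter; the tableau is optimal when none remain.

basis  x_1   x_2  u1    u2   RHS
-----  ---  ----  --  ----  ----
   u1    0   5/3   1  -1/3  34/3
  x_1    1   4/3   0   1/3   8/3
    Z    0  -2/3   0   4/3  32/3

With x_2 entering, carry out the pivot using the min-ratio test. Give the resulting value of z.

12

Ratio test on column x_2 — row 1: (34/3)/(5/3) = 34/5; row 2: (8/3)/(4/3) = 2. Minimum is 2 at row 2 (x_1 leaves); pivot element 4/3.
Pivot on row 2; the Z-row RHS becomes 32/3 − (-2/3)·2 = 12.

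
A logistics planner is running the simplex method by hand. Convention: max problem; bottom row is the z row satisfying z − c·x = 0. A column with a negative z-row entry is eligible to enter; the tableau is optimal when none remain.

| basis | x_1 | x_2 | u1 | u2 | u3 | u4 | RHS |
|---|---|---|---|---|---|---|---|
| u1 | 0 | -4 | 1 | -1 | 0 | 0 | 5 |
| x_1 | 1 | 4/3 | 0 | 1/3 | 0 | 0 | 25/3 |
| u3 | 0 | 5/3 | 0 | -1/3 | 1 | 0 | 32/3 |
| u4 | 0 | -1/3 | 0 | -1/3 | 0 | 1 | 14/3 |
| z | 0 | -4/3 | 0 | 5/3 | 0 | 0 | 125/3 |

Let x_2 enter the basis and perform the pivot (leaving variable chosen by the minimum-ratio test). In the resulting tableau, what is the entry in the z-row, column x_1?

1

Ratio test on column x_2 — row 1: entry -4 ≤ 0; row 2: (25/3)/(4/3) = 25/4; row 3: (32/3)/(5/3) = 32/5; row 4: entry -1/3 ≤ 0. Minimum is 25/4 at row 2 (x_1 leaves); pivot element 4/3.
Divide row 2 by 4/3; eliminate column x_2 from the other rows.
z-row update in column x_1: 0 − (-4/3)·(3/4) = 1.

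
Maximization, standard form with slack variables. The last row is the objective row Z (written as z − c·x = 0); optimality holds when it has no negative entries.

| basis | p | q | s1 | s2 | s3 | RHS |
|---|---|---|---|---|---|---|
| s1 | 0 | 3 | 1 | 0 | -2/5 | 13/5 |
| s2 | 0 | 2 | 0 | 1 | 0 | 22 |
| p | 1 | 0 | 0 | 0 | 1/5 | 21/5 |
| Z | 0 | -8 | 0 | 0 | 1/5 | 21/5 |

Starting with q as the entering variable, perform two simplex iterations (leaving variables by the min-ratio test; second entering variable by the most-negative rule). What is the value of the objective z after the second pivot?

88/3

Ratio test on column q — row 1: (13/5)/3 = 13/15; row 2: 22/2 = 11; row 3: entry 0 ≤ 0. Minimum is 13/15 at row 1 (s1 leaves); pivot element 3.
Pivot on row 1; the Z-row RHS becomes 21/5 − (-8)·(13/15) = 167/15.
Next entering variable (most negative Z-row entry -13/15): s3.
Ratio test on column s3 — row 1: entry -2/15 ≤ 0; row 2: (304/15)/(4/15) = 76; row 3: (21/5)/(1/5) = 21. Minimum is 21 at row 3 (p leaves); pivot element 1/5.
After the second pivot the Z-row RHS is 167/15 − (-13/15)·21 = 88/3.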